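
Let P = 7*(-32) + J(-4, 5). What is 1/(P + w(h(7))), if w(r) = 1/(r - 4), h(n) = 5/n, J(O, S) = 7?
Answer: -23/4998 ≈ -0.0046018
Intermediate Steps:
P = -217 (P = 7*(-32) + 7 = -224 + 7 = -217)
w(r) = 1/(-4 + r)
1/(P + w(h(7))) = 1/(-217 + 1/(-4 + 5/7)) = 1/(-217 + 1/(-23/7)) = 1/(-217 - 7/23) = 1/(-4998/23) = -23/4998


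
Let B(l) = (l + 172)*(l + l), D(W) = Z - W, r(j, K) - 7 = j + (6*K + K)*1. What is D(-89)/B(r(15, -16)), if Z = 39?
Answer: -16/1845 ≈ -0.0086721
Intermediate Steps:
r(j, K) = 7 + j + 7*K (r(j, K) = 7 + (j + (6*K + K)*1) = 7 + (j + (7*K)*1) = 7 + (j + 7*K) = 7 + j + 7*K)
D(W) = 39 - W
B(l) = 2*l*(172 + l) (B(l) = (172 + l)*(2*l) = 2*l*(172 + l))
D(-89)/B(r(15, -16)) = (39 - 1*(-89))/((2*(7 + 15 + 7*(-16))*(172 + (7 + 15 + 7*(-16))))) = (39 + 89)/((2*(7 + 15 - 112)*(172 + (7 + 15 - 112)))) = 128/((2*(-90)*(172 - 90))) = 128/((2*(-90)*82)) = 128/(-14760) = 128*(-1/14760) = -16/1845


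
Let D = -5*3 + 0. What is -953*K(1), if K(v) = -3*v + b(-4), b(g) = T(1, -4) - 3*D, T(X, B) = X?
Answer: -40979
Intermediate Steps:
D = -15 (D = -15 + 0 = -15)
b(g) = 46 (b(g) = 1 - 3*(-15) = 1 + 45 = 46)
K(v) = 46 - 3*v (K(v) = -3*v + 46 = 46 - 3*v)
-953*K(1) = -953*(46 - 3*1) = -953*(46 - 3) = -953*43 = -40979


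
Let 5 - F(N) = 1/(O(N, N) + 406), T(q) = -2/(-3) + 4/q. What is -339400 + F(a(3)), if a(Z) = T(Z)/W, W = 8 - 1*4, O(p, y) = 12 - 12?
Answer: -137794371/406 ≈ -3.3940e+5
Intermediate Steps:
T(q) = ⅔ + 4/q (T(q) = -2*(-⅓) + 4/q = ⅔ + 4/q)
O(p, y) = 0
W = 4 (W = 8 - 4 = 4)
a(Z) = ⅙ + 1/Z (a(Z) = (⅔ + 4/Z)/4 = (⅔ + 4/Z)*(¼) = ⅙ + 1/Z)
F(N) = 2029/406 (F(N) = 5 - 1/(0 + 406) = 5 - 1/406 = 2029/406)
-339400 + F(a(3)) = -339400 + 2029/406 = -137794371/406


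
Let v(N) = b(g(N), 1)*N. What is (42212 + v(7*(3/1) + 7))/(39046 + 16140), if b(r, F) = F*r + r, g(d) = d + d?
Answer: 22674/27593 ≈ 0.82173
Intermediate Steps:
g(d) = 2*d
b(r, F) = r + F*r
v(N) = 4*N**2 (v(N) = ((2*N)*(1 + 1))*N = ((2*N)*2)*N = (4*N)*N = 4*N**2)
(42212 + v(7*(3/1) + 7))/(39046 + 16140) = (42212 + 4*(7*(3/1) + 7)**2)/(39046 + 16140) = (42212 + 4*(7*(3*1) + 7)**2)/55186 = (42212 + 4*(7*3 + 7)**2)*(1/55186) = (42212 + 4*(21 + 7)**2)*(1/55186) = (42212 + 4*28**2)*(1/55186) = (42212 + 4*784)*(1/55186) = (42212 + 3136)*(1/55186) = 45348*(1/55186) = 22674/27593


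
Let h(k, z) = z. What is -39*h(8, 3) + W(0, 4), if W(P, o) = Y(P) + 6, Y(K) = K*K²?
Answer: -111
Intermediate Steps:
Y(K) = K³
W(P, o) = 6 + P³ (W(P, o) = P³ + 6 = 6 + P³)
-39*h(8, 3) + W(0, 4) = -39*3 + (6 + 0³) = -117 + (6 + 0) = -117 + 6 = -111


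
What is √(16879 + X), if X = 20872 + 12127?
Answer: 3*√5542 ≈ 223.33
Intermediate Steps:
X = 32999
√(16879 + X) = √(16879 + 32999) = √49878 = 3*√5542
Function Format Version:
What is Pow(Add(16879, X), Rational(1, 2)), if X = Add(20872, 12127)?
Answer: Mul(3, Pow(5542, Rational(1, 2))) ≈ 223.33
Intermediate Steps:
X = 32999
Pow(Add(16879, X), Rational(1, 2)) = Pow(Add(16879, 32999), Rational(1, 2)) = Pow(49878, Rational(1, 2)) = Mul(3, Pow(5542, Rational(1, 2)))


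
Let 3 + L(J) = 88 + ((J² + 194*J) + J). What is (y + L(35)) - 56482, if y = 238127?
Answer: 189780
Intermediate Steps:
L(J) = 85 + J² + 195*J (L(J) = -3 + (88 + ((J² + 194*J) + J)) = -3 + (88 + (J² + 195*J)) = -3 + (88 + J² + 195*J) = 85 + J² + 195*J)
(y + L(35)) - 56482 = (238127 + (85 + 35² + 195*35)) - 56482 = (238127 + (85 + 1225 + 6825)) - 56482 = (238127 + 8135) - 56482 = 246262 - 56482 = 189780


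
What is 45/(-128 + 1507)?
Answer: 45/1379 ≈ 0.032632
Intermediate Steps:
45/(-128 + 1507) = 45/1379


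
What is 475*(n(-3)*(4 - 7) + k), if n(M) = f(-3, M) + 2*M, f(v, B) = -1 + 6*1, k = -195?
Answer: -91200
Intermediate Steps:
f(v, B) = 5 (f(v, B) = -1 + 6 = 5)
n(M) = 5 + 2*M
475*(n(-3)*(4 - 7) + k) = 475*((5 + 2*(-3))*(4 - 7) - 195) = 475*((5 - 6)*(-3) - 195) = 475*(-1*(-3) - 195) = 475*(3 - 195) = 475*(-192) = -91200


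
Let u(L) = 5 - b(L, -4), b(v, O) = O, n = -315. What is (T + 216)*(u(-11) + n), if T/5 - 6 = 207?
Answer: -391986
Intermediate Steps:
T = 1065 (T = 30 + 5*207 = 30 + 1035 = 1065)
u(L) = 9 (u(L) = 5 - 1*(-4) = 5 + 4 = 9)
(T + 216)*(u(-11) + n) = (1065 + 216)*(9 - 315) = 1281*(-306) = -391986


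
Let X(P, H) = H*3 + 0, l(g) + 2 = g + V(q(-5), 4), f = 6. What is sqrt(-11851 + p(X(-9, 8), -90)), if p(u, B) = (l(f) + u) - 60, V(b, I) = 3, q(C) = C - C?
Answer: 6*I*sqrt(330) ≈ 109.0*I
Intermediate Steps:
q(C) = 0
l(g) = 1 + g (l(g) = -2 + (g + 3) = -2 + (3 + g) = 1 + g)
X(P, H) = 3*H (X(P, H) = 3*H + 0 = 3*H)
p(u, B) = -53 + u (p(u, B) = ((1 + 6) + u) - 60 = (7 + u) - 60 = -53 + u)
sqrt(-11851 + p(X(-9, 8), -90)) = sqrt(-11851 + (-53 + 3*8)) = sqrt(-11851 + (-53 + 24)) = sqrt(-11851 - 29) = sqrt(-11880) = 6*I*sqrt(330)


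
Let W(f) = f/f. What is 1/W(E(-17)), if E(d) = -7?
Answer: 1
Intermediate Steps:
W(f) = 1
1/W(E(-17)) = 1/1 = 1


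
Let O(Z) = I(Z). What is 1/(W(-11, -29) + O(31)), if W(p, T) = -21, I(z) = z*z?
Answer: 1/940 ≈ 0.0010638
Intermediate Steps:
I(z) = z**2
O(Z) = Z**2
1/(W(-11, -29) + O(31)) = 1/(-21 + 31**2) = 1/(-21 + 961) = 1/940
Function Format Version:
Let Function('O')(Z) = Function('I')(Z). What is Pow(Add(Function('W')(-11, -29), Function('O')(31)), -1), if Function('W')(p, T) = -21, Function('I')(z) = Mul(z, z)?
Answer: Rational(1, 940) ≈ 0.0010638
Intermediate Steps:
Function('I')(z) = Pow(z, 2)
Function('O')(Z) = Pow(Z, 2)
Pow(Add(Function('W')(-11, -29), Function('O')(31)), -1) = Pow(Add(-21, Pow(31, 2)), -1) = Pow(Add(-21, 961), -1) = Pow(940, -1) = Rational(1, 940)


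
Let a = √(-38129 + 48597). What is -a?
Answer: -2*√2617 ≈ -102.31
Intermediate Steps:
a = 2*√2617 (a = √10468 = 2*√2617 ≈ 102.31)
-a = -2*√2617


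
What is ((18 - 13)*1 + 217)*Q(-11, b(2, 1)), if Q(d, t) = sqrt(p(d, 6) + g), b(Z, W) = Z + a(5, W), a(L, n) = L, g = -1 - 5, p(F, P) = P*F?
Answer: 1332*I*sqrt(2) ≈ 1883.7*I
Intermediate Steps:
p(F, P) = F*P
g = -6
b(Z, W) = 5 + Z (b(Z, W) = Z + 5 = 5 + Z)
Q(d, t) = sqrt(-6 + 6*d) (Q(d, t) = sqrt(d*6 - 6) = sqrt(6*d - 6) = sqrt(-6 + 6*d))
((18 - 13)*1 + 217)*Q(-11, b(2, 1)) = ((18 - 13)*1 + 217)*sqrt(-6 + 6*(-11)) = (5*1 + 217)*sqrt(-6 - 66) = (5 + 217)*sqrt(-72) = 222*(6*I*sqrt(2)) = 1332*I*sqrt(2)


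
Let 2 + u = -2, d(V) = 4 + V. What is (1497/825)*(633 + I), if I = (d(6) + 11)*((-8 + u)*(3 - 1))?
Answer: 64371/275 ≈ 234.08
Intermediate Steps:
u = -4 (u = -2 - 2 = -4)
I = -504 (I = ((4 + 6) + 11)*((-8 - 4)*(3 - 1)) = (10 + 11)*(-12*2) = 21*(-24) = -504)
(1497/825)*(633 + I) = (1497/825)*(633 - 504) = (1497*(1/825))*129 = (499/275)*129 = 64371/275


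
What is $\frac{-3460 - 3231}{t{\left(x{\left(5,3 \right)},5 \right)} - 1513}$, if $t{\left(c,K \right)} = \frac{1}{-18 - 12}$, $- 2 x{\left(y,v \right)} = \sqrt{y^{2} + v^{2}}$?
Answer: $\frac{200730}{45391} \approx 4.4222$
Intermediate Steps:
$x{\left(y,v \right)} = - \frac{\sqrt{v^{2} + y^{2}}}{2}$ ($x{\left(y,v \right)} = - \frac{\sqrt{y^{2} + v^{2}}}{2} = - \frac{\sqrt{v^{2} + y^{2}}}{2}$)
$t{\left(c,K \right)} = - \frac{1}{30}$ ($t{\left(c,K \right)} = \frac{1}{-30} = - \frac{1}{30}$)
$\frac{-3460 - 3231}{t{\left(x{\left(5,3 \right)},5 \right)} - 1513} = \frac{-3460 - 3231}{- \frac{1}{30} - 1513} = - \frac{6691}{- \frac{45391}{30}} = \left(-6691\right) \left(- \frac{30}{45391}\right) = \frac{200730}{45391}$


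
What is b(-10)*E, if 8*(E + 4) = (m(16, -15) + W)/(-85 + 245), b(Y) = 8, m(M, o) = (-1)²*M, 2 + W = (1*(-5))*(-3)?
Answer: -5091/160 ≈ -31.819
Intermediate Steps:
W = 13 (W = -2 + (1*(-5))*(-3) = -2 - 5*(-3) = -2 + 15 = 13)
m(M, o) = M (m(M, o) = 1*M = M)
E = -5091/1280 (E = -4 + ((16 + 13)/(-85 + 245))/8 = -4 + (29/160)/8 = -4 + (29*(1/160))/8 = -4 + (⅛)*(29/160) = -4 + 29/1280 = -5091/1280 ≈ -3.9773)
b(-10)*E = 8*(-5091/1280) = -5091/160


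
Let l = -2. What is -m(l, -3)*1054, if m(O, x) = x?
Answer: 3162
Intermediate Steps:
-m(l, -3)*1054 = -(-3)*1054 = -1*(-3162) = 3162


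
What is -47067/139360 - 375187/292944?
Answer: -4129628473/2551542240 ≈ -1.6185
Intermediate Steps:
-47067/139360 - 375187/292944 = -4129628473/2551542240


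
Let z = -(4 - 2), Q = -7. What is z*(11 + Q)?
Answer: -8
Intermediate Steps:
z = -2 (z = -1*2 = -2)
z*(11 + Q) = -2*(11 - 7) = -2*4 = -8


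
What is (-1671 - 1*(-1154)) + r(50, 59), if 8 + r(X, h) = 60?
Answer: -465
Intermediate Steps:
r(X, h) = 52 (r(X, h) = -8 + 60 = 52)
(-1671 - 1*(-1154)) + r(50, 59) = (-1671 - 1*(-1154)) + 52 = (-1671 + 1154) + 52 = -517 + 52 = -465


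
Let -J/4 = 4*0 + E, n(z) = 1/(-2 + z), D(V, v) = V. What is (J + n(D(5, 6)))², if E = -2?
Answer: 625/9 ≈ 69.444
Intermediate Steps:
J = 8 (J = -4*(4*0 - 2) = -4*(0 - 2) = -4*(-2) = 8)
(J + n(D(5, 6)))² = (8 + 1/(-2 + 5))² = (8 + 1/3)² = (8 + ⅓)² = (25/3)² = 625/9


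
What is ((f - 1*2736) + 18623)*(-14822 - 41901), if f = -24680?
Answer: 498765339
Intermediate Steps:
((f - 1*2736) + 18623)*(-14822 - 41901) = ((-24680 - 1*2736) + 18623)*(-14822 - 41901) = ((-24680 - 2736) + 18623)*(-56723) = (-27416 + 18623)*(-56723) = -8793*(-56723) = 498765339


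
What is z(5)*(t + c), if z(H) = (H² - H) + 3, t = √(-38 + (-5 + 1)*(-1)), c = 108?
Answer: 2484 + 23*I*√34 ≈ 2484.0 + 134.11*I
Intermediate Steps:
t = I*√34 (t = √(-38 - 4*(-1)) = √(-38 + 4) = √(-34) = I*√34 ≈ 5.8309*I)
z(H) = 3 + H² - H
z(5)*(t + c) = (3 + 5² - 1*5)*(I*√34 + 108) = (3 + 25 - 5)*(108 + I*√34) = 23*(108 + I*√34) = 2484 + 23*I*√34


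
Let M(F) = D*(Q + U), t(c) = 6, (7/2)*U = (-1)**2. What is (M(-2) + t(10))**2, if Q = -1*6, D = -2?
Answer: 14884/49 ≈ 303.75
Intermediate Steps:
U = 2/7 (U = (2/7)*(-1)**2 = (2/7)*1 = 2/7 ≈ 0.28571)
Q = -6
M(F) = 80/7 (M(F) = -2*(-6 + 2/7) = -2*(-40/7) = 80/7)
(M(-2) + t(10))**2 = (80/7 + 6)**2 = (122/7)**2 = 14884/49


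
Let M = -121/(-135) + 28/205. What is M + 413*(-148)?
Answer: -338315623/5535 ≈ -61123.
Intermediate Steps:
M = 5717/5535 (M = -121*(-1/135) + 28*(1/205) = 121/135 + 28/205 = 5717/5535 ≈ 1.0329)
M + 413*(-148) = 5717/5535 + 413*(-148) = 5717/5535 - 61124 = -338315623/5535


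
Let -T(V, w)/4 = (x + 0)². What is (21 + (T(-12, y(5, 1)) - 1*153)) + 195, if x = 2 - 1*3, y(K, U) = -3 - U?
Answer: 59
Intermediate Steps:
x = -1 (x = 2 - 3 = -1)
T(V, w) = -4 (T(V, w) = -4*(-1 + 0)² = -4*(-1)² = -4*1 = -4)
(21 + (T(-12, y(5, 1)) - 1*153)) + 195 = (21 + (-4 - 1*153)) + 195 = (21 + (-4 - 153)) + 195 = (21 - 157) + 195 = -136 + 195 = 59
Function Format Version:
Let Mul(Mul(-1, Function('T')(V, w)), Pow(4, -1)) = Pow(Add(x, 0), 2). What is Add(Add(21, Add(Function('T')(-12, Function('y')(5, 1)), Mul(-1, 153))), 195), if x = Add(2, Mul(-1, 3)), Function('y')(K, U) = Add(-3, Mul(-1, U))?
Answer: 59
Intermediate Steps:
x = -1 (x = Add(2, -3) = -1)
Function('T')(V, w) = -4 (Function('T')(V, w) = Mul(-4, Pow(Add(-1, 0), 2)) = Mul(-4, Pow(-1, 2)) = Mul(-4, 1) = -4)
Add(Add(21, Add(Function('T')(-12, Function('y')(5, 1)), Mul(-1, 153))), 195) = Add(Add(21, Add(-4, Mul(-1, 153))), 195) = Add(Add(21, Add(-4, -153)), 195) = Add(Add(21, -157), 195) = Add(-136, 195) = 59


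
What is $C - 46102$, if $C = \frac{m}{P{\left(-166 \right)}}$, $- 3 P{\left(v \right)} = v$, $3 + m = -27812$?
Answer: $- \frac{7736377}{166} \approx -46605.0$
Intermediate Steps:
$m = -27815$ ($m = -3 - 27812 = -27815$)
$P{\left(v \right)} = - \frac{v}{3}$
$C = - \frac{83445}{166}$ ($C = - \frac{27815}{\left(- \frac{1}{3}\right) \left(-166\right)} = - \frac{27815}{\frac{166}{3}} = \left(-27815\right) \frac{3}{166} = - \frac{83445}{166} \approx -502.68$)
$C - 46102 = - \frac{83445}{166} - 46102 = - \frac{7736377}{166}$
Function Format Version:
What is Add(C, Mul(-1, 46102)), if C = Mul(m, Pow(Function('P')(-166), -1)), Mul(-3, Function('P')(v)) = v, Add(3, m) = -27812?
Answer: Rational(-7736377, 166) ≈ -46605.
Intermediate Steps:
m = -27815 (m = Add(-3, -27812) = -27815)
Function('P')(v) = Mul(Rational(-1, 3), v)
C = Rational(-83445, 166) (C = Mul(-27815, Pow(Mul(Rational(-1, 3), -166), -1)) = Mul(-27815, Pow(Rational(166, 3), -1)) = Mul(-27815, Rational(3, 166)) = Rational(-83445, 166) ≈ -502.68)
Add(C, Mul(-1, 46102)) = Add(Rational(-83445, 166), Mul(-1, 46102)) = Add(Rational(-83445, 166), -46102) = Rational(-7736377, 166)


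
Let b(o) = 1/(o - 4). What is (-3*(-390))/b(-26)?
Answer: -35100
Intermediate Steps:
b(o) = 1/(-4 + o)
(-3*(-390))/b(-26) = (-3*(-390))/(1/(-4 - 26)) = 1170/(1/(-30)) = 1170/(-1/30) = 1170*(-30) = -35100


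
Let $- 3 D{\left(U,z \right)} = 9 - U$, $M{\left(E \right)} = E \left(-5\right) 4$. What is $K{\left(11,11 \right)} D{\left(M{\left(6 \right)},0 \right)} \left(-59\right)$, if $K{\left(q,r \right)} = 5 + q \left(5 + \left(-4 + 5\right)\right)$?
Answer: $180127$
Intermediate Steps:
$M{\left(E \right)} = - 20 E$ ($M{\left(E \right)} = - 5 E 4 = - 20 E$)
$D{\left(U,z \right)} = -3 + \frac{U}{3}$ ($D{\left(U,z \right)} = - \frac{9 - U}{3} = -3 + \frac{U}{3}$)
$K{\left(q,r \right)} = 5 + 6 q$ ($K{\left(q,r \right)} = 5 + q \left(5 + 1\right) = 5 + q 6 = 5 + 6 q$)
$K{\left(11,11 \right)} D{\left(M{\left(6 \right)},0 \right)} \left(-59\right) = \left(5 + 6 \cdot 11\right) \left(-3 + \frac{\left(-20\right) 6}{3}\right) \left(-59\right) = \left(5 + 66\right) \left(-3 + \frac{1}{3} \left(-120\right)\right) \left(-59\right) = 71 \left(-3 - 40\right) \left(-59\right) = 71 \left(-43\right) \left(-59\right) = \left(-3053\right) \left(-59\right) = 180127$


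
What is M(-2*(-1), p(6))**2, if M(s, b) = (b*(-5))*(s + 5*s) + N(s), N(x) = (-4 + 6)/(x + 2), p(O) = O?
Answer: 516961/4 ≈ 1.2924e+5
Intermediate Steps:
N(x) = 2/(2 + x)
M(s, b) = 2/(2 + s) - 30*b*s (M(s, b) = (b*(-5))*(s + 5*s) + 2/(2 + s) = (-5*b)*(6*s) + 2/(2 + s) = -30*b*s + 2/(2 + s) = 2/(2 + s) - 30*b*s)
M(-2*(-1), p(6))**2 = (2*(1 - 15*6*(-2*(-1))*(2 - 2*(-1)))/(2 - 2*(-1)))**2 = (2*(1 - 15*6*2*(2 + 2))/(2 + 2))**2 = (2*(1 - 15*6*2*4)/4)**2 = (2*(1/4)*(1 - 720))**2 = (2*(1/4)*(-719))**2 = (-719/2)**2 = 516961/4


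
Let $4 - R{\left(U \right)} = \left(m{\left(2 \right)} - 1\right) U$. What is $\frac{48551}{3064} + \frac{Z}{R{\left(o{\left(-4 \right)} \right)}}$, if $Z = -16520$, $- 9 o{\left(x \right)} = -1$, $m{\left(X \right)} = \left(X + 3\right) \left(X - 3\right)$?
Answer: $- \frac{10798009}{3064} \approx -3524.2$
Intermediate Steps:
$m{\left(X \right)} = \left(-3 + X\right) \left(3 + X\right)$ ($m{\left(X \right)} = \left(3 + X\right) \left(-3 + X\right) = \left(-3 + X\right) \left(3 + X\right)$)
$o{\left(x \right)} = \frac{1}{9}$ ($o{\left(x \right)} = \left(- \frac{1}{9}\right) \left(-1\right) = \frac{1}{9}$)
$R{\left(U \right)} = 4 + 6 U$ ($R{\left(U \right)} = 4 - \left(\left(-9 + 2^{2}\right) - 1\right) U = 4 - \left(\left(-9 + 4\right) - 1\right) U = 4 - \left(-5 - 1\right) U = 4 - - 6 U = 4 + 6 U$)
$\frac{48551}{3064} + \frac{Z}{R{\left(o{\left(-4 \right)} \right)}} = \frac{48551}{3064} - \frac{16520}{4 + 6 \cdot \frac{1}{9}} = 48551 \cdot \frac{1}{3064} - \frac{16520}{4 + \frac{2}{3}} = \frac{48551}{3064} - \frac{16520}{\frac{14}{3}} = \frac{48551}{3064} - 3540 = - \frac{10798009}{3064}$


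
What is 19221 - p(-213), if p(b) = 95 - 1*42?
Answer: 19168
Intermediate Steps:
p(b) = 53 (p(b) = 95 - 42 = 53)
19221 - p(-213) = 19221 - 1*53 = 19221 - 53 = 19168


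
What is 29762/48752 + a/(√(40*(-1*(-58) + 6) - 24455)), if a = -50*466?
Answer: 14881/24376 + 4660*I*√21895/4379 ≈ 0.61048 + 157.46*I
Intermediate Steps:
a = -23300
29762/48752 + a/(√(40*(-1*(-58) + 6) - 24455)) = 29762/48752 - 23300/√(40*(-1*(-58) + 6) - 24455) = 29762*(1/48752) - 23300/√(40*(58 + 6) - 24455) = 14881/24376 - 23300/√(40*64 - 24455) = 14881/24376 - 23300/√(2560 - 24455) = 14881/24376 - 23300*(-I*√21895/21895) = 14881/24376 - (-4660)*I*√21895/4379 = 14881/24376 + 4660*I*√21895/4379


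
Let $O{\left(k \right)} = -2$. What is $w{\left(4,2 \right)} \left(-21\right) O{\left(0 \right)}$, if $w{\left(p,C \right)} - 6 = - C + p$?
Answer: $336$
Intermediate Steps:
$w{\left(p,C \right)} = 6 + p - C$ ($w{\left(p,C \right)} = 6 - \left(C - p\right) = 6 + p - C$)
$w{\left(4,2 \right)} \left(-21\right) O{\left(0 \right)} = \left(6 + 4 - 2\right) \left(-21\right) \left(-2\right) = 8 \left(-21\right) \left(-2\right) = \left(-168\right) \left(-2\right) = 336$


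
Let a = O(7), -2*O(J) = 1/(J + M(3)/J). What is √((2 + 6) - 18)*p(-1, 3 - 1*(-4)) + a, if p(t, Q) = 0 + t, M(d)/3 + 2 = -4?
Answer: -7/62 - I*√10 ≈ -0.1129 - 3.1623*I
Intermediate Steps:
M(d) = -18 (M(d) = -6 + 3*(-4) = -6 - 12 = -18)
O(J) = -1/(2*(J - 18/J))
p(t, Q) = t
a = -7/62 (a = -1*7/(-36 + 2*7²) = -1*7/(-36 + 2*49) = -1*7/(-36 + 98) = -1*7/62 = -1*7*1/62 = -7/62 ≈ -0.11290)
√((2 + 6) - 18)*p(-1, 3 - 1*(-4)) + a = √((2 + 6) - 18)*(-1) - 7/62 = √(8 - 18)*(-1) - 7/62 = √(-10)*(-1) - 7/62 = (I*√10)*(-1) - 7/62 = -I*√10 - 7/62 = -7/62 - I*√10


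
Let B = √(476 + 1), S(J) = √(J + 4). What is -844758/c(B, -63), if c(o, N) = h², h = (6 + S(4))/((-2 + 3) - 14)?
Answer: -785202561/98 + 214146153*√2/49 ≈ -1.8317e+6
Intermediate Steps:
S(J) = √(4 + J)
B = 3*√53 (B = √477 = 3*√53 ≈ 21.840)
h = -6/13 - 2*√2/13 (h = (6 + √(4 + 4))/((-2 + 3) - 14) = (6 + √8)/(1 - 14) = (6 + 2*√2)/(-13) = (6 + 2*√2)*(-1/13) = -6/13 - 2*√2/13 ≈ -0.67911)
c(o, N) = (-6/13 - 2*√2/13)²
-844758/c(B, -63) = -844758/(44/169 + 24*√2/169)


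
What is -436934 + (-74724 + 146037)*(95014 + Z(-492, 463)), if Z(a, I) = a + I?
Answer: 6773228371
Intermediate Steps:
Z(a, I) = I + a
-436934 + (-74724 + 146037)*(95014 + Z(-492, 463)) = -436934 + (-74724 + 146037)*(95014 + (463 - 492)) = -436934 + 71313*(95014 - 29) = -436934 + 71313*94985 = -436934 + 6773665305 = 6773228371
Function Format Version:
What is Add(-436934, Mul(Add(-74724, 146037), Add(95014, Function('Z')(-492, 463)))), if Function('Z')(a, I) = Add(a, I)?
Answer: 6773228371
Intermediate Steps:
Function('Z')(a, I) = Add(I, a)
Add(-436934, Mul(Add(-74724, 146037), Add(95014, Function('Z')(-492, 463)))) = Add(-436934, Mul(Add(-74724, 146037), Add(95014, Add(463, -492)))) = Add(-436934, Mul(71313, Add(95014, -29))) = Add(-436934, Mul(71313, 94985)) = Add(-436934, 6773665305) = 6773228371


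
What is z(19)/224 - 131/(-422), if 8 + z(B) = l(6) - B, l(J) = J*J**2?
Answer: 7793/6752 ≈ 1.1542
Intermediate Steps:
l(J) = J**3
z(B) = 208 - B (z(B) = -8 + (6**3 - B) = -8 + (216 - B) = 208 - B)
z(19)/224 - 131/(-422) = (208 - 1*19)/224 - 131/(-422) = (208 - 19)*(1/224) - 131*(-1/422) = 189*(1/224) + 131/422 = 27/32 + 131/422 = 7793/6752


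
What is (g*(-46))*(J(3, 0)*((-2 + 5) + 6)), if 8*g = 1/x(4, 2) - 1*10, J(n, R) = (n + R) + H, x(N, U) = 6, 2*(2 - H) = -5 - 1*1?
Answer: 4071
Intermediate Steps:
H = 5 (H = 2 - (-5 - 1*1)/2 = 2 - (-5 - 1)/2 = 2 - ½*(-6) = 2 + 3 = 5)
J(n, R) = 5 + R + n (J(n, R) = (n + R) + 5 = (R + n) + 5 = 5 + R + n)
g = -59/48 (g = (1/6 - 1*10)/8 = (⅙ - 10)/8 = (⅛)*(-59/6) = -59/48 ≈ -1.2292)
(g*(-46))*(J(3, 0)*((-2 + 5) + 6)) = (-59/48*(-46))*((5 + 0 + 3)*((-2 + 5) + 6)) = 1357*(8*(3 + 6))/24 = 1357*(8*9)/24 = (1357/24)*72 = 4071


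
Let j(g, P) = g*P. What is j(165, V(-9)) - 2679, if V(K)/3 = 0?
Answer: -2679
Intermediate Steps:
V(K) = 0 (V(K) = 3*0 = 0)
j(g, P) = P*g
j(165, V(-9)) - 2679 = 0*165 - 2679 = 0 - 2679 = -2679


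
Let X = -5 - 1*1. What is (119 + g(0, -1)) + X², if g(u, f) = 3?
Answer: 158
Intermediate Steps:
X = -6 (X = -5 - 1 = -6)
(119 + g(0, -1)) + X² = (119 + 3) + (-6)² = 122 + 36 = 158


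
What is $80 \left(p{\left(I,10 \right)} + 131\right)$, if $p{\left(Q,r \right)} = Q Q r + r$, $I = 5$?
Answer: $31280$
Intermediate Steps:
$p{\left(Q,r \right)} = r + r Q^{2}$ ($p{\left(Q,r \right)} = Q^{2} r + r = r Q^{2} + r = r + r Q^{2}$)
$80 \left(p{\left(I,10 \right)} + 131\right) = 80 \left(10 \left(1 + 5^{2}\right) + 131\right) = 80 \left(10 \left(1 + 25\right) + 131\right) = 80 \left(10 \cdot 26 + 131\right) = 80 \left(260 + 131\right) = 80 \cdot 391 = 31280$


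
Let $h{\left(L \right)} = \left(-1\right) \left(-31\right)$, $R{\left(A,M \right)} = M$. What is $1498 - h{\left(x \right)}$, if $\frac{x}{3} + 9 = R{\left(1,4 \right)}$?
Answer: $1467$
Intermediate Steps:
$x = -15$ ($x = -27 + 3 \cdot 4 = -27 + 12 = -15$)
$h{\left(L \right)} = 31$
$1498 - h{\left(x \right)} = 1498 - 31 = 1467$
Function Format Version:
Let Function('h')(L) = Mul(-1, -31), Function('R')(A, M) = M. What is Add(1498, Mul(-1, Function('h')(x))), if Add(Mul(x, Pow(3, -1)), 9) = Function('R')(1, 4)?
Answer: 1467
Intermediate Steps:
x = -15 (x = Add(-27, Mul(3, 4)) = Add(-27, 12) = -15)
Function('h')(L) = 31
Add(1498, Mul(-1, Function('h')(x))) = Add(1498, Mul(-1, 31)) = Add(1498, -31) = 1467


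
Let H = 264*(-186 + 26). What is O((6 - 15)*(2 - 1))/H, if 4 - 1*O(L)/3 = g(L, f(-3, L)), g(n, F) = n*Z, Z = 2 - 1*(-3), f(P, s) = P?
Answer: -49/14080 ≈ -0.0034801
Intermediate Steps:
Z = 5 (Z = 2 + 3 = 5)
g(n, F) = 5*n (g(n, F) = n*5 = 5*n)
O(L) = 12 - 15*L
H = -42240 (H = 264*(-160) = -42240)
O((6 - 15)*(2 - 1))/H = (12 - 15*(6 - 15)*(2 - 1))/(-42240) = (12 - (-135))*(-1/42240) = (12 - 15*(-9))*(-1/42240) = (12 + 135)*(-1/42240) = 147*(-1/42240) = -49/14080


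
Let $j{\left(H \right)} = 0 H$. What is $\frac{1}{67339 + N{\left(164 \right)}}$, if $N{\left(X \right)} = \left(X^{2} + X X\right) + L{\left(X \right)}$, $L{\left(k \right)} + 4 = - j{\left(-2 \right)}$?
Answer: $\frac{1}{121127} \approx 8.2558 \cdot 10^{-6}$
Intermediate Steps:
$j{\left(H \right)} = 0$
$L{\left(k \right)} = -4$ ($L{\left(k \right)} = -4 - 0 = -4 + 0 = -4$)
$N{\left(X \right)} = -4 + 2 X^{2}$ ($N{\left(X \right)} = \left(X^{2} + X X\right) - 4 = \left(X^{2} + X^{2}\right) - 4 = 2 X^{2} - 4 = -4 + 2 X^{2}$)
$\frac{1}{67339 + N{\left(164 \right)}} = \frac{1}{67339 - \left(4 - 2 \cdot 164^{2}\right)} = \frac{1}{67339 + \left(-4 + 2 \cdot 26896\right)} = \frac{1}{67339 + \left(-4 + 53792\right)} = \frac{1}{67339 + 53788} = \frac{1}{121127}$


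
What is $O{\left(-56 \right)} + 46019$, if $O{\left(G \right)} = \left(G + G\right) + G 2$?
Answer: $45795$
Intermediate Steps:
$O{\left(G \right)} = 4 G$ ($O{\left(G \right)} = 2 G + 2 G = 4 G$)
$O{\left(-56 \right)} + 46019 = 4 \left(-56\right) + 46019 = -224 + 46019 = 45795$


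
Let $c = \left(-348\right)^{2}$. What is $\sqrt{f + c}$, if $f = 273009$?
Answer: $\sqrt{394113} \approx 627.78$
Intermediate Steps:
$c = 121104$
$\sqrt{f + c} = \sqrt{273009 + 121104} = \sqrt{394113}$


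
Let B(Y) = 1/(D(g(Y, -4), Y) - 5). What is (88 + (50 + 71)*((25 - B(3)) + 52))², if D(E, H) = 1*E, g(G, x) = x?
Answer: 7185274756/81 ≈ 8.8707e+7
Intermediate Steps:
D(E, H) = E
B(Y) = -⅑ (B(Y) = 1/(-4 - 5) = 1/(-9) = -⅑)
(88 + (50 + 71)*((25 - B(3)) + 52))² = (88 + (50 + 71)*((25 - 1*(-⅑)) + 52))² = (88 + 121*((25 + ⅑) + 52))² = (88 + 121*(226/9 + 52))² = (88 + 121*(694/9))² = (88 + 83974/9)² = (84766/9)² = 7185274756/81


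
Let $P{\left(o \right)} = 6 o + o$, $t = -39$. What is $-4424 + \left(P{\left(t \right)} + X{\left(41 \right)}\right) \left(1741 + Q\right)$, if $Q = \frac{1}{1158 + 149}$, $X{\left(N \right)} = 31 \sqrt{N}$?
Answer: $- \frac{626990392}{1307} + \frac{70540128 \sqrt{41}}{1307} \approx -1.3413 \cdot 10^{5}$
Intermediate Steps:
$Q = \frac{1}{1307} \approx 0.00076511$
$P{\left(o \right)} = 7 o$
$-4424 + \left(P{\left(t \right)} + X{\left(41 \right)}\right) \left(1741 + Q\right) = -4424 + \left(7 \left(-39\right) + 31 \sqrt{41}\right) \left(1741 + \frac{1}{1307}\right) = -4424 + \left(-273 + 31 \sqrt{41}\right) \frac{2275488}{1307} = -4424 - \left(\frac{621208224}{1307} - \frac{70540128 \sqrt{41}}{1307}\right) = - \frac{626990392}{1307} + \frac{70540128 \sqrt{41}}{1307}$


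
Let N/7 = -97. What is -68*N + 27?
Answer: 46199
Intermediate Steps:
N = -679 (N = 7*(-97) = -679)
-68*N + 27 = -68*(-679) + 27 = 46172 + 27 = 46199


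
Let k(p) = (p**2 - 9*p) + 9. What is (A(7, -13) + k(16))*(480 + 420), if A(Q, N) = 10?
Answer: 117900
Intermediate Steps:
k(p) = 9 + p**2 - 9*p
(A(7, -13) + k(16))*(480 + 420) = (10 + (9 + 16**2 - 9*16))*(480 + 420) = (10 + (9 + 256 - 144))*900 = (10 + 121)*900 = 131*900 = 117900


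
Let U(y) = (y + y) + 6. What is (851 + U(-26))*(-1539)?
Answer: -1238895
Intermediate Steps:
U(y) = 6 + 2*y (U(y) = 2*y + 6 = 6 + 2*y)
(851 + U(-26))*(-1539) = (851 + (6 + 2*(-26)))*(-1539) = (851 + (6 - 52))*(-1539) = (851 - 46)*(-1539) = 805*(-1539) = -1238895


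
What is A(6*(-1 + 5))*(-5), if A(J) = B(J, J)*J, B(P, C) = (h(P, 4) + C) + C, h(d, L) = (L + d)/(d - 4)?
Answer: -5928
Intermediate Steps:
h(d, L) = (L + d)/(-4 + d)
B(P, C) = 2*C + (4 + P)/(-4 + P) (B(P, C) = ((4 + P)/(-4 + P) + C) + C = (C + (4 + P)/(-4 + P)) + C = 2*C + (4 + P)/(-4 + P))
A(J) = J*(4 + J + 2*J*(-4 + J))/(-4 + J) (A(J) = ((4 + J + 2*J*(-4 + J))/(-4 + J))*J = J*(4 + J + 2*J*(-4 + J))/(-4 + J))
A(6*(-1 + 5))*(-5) = ((6*(-1 + 5))*(4 + 6*(-1 + 5) + 2*(6*(-1 + 5))*(-4 + 6*(-1 + 5)))/(-4 + 6*(-1 + 5)))*(-5) = ((6*4)*(4 + 6*4 + 2*(6*4)*(-4 + 6*4))/(-4 + 6*4))*(-5) = (24*(4 + 24 + 2*24*(-4 + 24))/(-4 + 24))*(-5) = (24*(4 + 24 + 2*24*20)/20)*(-5) = (24*(1/20)*(4 + 24 + 960))*(-5) = (24*(1/20)*988)*(-5) = (5928/5)*(-5) = -5928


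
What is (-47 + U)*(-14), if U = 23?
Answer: 336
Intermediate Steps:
(-47 + U)*(-14) = (-47 + 23)*(-14) = -24*(-14) = 336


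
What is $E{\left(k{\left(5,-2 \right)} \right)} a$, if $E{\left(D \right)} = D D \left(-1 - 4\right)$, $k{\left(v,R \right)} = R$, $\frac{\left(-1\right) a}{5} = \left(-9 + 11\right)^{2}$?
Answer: $400$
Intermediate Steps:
$a = -20$ ($a = - 5 \left(-9 + 11\right)^{2} = - 5 \cdot 2^{2} = \left(-5\right) 4 = -20$)
$E{\left(D \right)} = - 5 D^{2}$ ($E{\left(D \right)} = D^{2} \left(-5\right) = - 5 D^{2}$)
$E{\left(k{\left(5,-2 \right)} \right)} a = - 5 \left(-2\right)^{2} \left(-20\right) = \left(-5\right) 4 \left(-20\right) = \left(-20\right) \left(-20\right) = 400$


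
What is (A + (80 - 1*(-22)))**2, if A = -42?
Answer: 3600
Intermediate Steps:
(A + (80 - 1*(-22)))**2 = (-42 + (80 - 1*(-22)))**2 = (-42 + (80 + 22))**2 = (-42 + 102)**2 = 60**2 = 3600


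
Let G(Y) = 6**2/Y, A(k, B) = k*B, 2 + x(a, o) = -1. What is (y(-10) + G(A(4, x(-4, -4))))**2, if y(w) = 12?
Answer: 81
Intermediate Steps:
x(a, o) = -3 (x(a, o) = -2 - 1 = -3)
A(k, B) = B*k
G(Y) = 36/Y
(y(-10) + G(A(4, x(-4, -4))))**2 = (12 + 36/((-3*4)))**2 = (12 + 36/(-12))**2 = (12 + 36*(-1/12))**2 = (12 - 3)**2 = 9**2 = 81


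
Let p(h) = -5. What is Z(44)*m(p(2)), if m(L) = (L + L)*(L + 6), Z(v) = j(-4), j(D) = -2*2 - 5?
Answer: 90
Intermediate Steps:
j(D) = -9 (j(D) = -4 - 5 = -9)
Z(v) = -9
m(L) = 2*L*(6 + L) (m(L) = (2*L)*(6 + L) = 2*L*(6 + L))
Z(44)*m(p(2)) = -18*(-5)*(6 - 5) = -18*(-5) = -9*(-10) = 90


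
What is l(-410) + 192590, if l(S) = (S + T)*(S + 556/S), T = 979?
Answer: -8501682/205 ≈ -41472.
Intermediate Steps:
l(S) = (979 + S)*(S + 556/S) (l(S) = (S + 979)*(S + 556/S) = (979 + S)*(S + 556/S))
l(-410) + 192590 = (556 + (-410)² + 979*(-410) + 544324/(-410)) + 192590 = (556 + 168100 - 401390 + 544324*(-1/410)) + 192590 = (556 + 168100 - 401390 - 272162/205) + 192590 = -47982632/205 + 192590 = -8501682/205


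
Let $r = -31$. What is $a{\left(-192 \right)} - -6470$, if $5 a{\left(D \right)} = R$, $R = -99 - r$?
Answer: $\frac{32282}{5} \approx 6456.4$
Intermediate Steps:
$R = -68$ ($R = -99 - -31 = -99 + 31 = -68$)
$a{\left(D \right)} = - \frac{68}{5}$ ($a{\left(D \right)} = \frac{1}{5} \left(-68\right) = - \frac{68}{5}$)
$a{\left(-192 \right)} - -6470 = - \frac{68}{5} - -6470 = - \frac{68}{5} + 6470 = \frac{32282}{5}$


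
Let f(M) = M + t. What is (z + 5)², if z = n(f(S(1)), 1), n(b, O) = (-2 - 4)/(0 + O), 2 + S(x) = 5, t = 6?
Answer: 1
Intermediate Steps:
S(x) = 3 (S(x) = -2 + 5 = 3)
f(M) = 6 + M (f(M) = M + 6 = 6 + M)
n(b, O) = -6/O
z = -6 (z = -6/1 = -6*1 = -6)
(z + 5)² = (-6 + 5)² = (-1)² = 1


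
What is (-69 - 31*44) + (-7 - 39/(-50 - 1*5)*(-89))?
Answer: -82671/55 ≈ -1503.1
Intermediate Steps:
(-69 - 31*44) + (-7 - 39/(-50 - 1*5)*(-89)) = (-69 - 1364) + (-7 - 39/(-50 - 5)*(-89)) = -1433 + (-7 - 39/(-55)*(-89)) = -1433 + (-7 - 39*(-1/55)*(-89)) = -1433 + (-7 + (39/55)*(-89)) = -1433 + (-7 - 3471/55) = -1433 - 3856/55 = -82671/55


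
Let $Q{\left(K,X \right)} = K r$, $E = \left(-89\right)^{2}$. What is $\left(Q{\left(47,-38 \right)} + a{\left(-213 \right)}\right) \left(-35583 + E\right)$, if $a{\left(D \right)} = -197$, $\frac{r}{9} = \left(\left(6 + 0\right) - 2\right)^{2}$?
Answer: $-181767002$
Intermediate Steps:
$E = 7921$
$r = 144$ ($r = 9 \left(\left(6 + 0\right) - 2\right)^{2} = 9 \left(6 - 2\right)^{2} = 9 \cdot 4^{2} = 9 \cdot 16 = 144$)
$Q{\left(K,X \right)} = 144 K$ ($Q{\left(K,X \right)} = K 144 = 144 K$)
$\left(Q{\left(47,-38 \right)} + a{\left(-213 \right)}\right) \left(-35583 + E\right) = \left(144 \cdot 47 - 197\right) \left(-35583 + 7921\right) = \left(6768 - 197\right) \left(-27662\right) = 6571 \left(-27662\right) = -181767002$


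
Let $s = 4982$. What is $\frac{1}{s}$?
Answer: $\frac{1}{4982} \approx 0.00020072$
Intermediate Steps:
$\frac{1}{s} = \frac{1}{4982}$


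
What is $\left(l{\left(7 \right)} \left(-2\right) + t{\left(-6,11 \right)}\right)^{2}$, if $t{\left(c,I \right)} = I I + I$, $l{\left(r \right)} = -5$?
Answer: $20164$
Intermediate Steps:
$t{\left(c,I \right)} = I + I^{2}$ ($t{\left(c,I \right)} = I^{2} + I = I + I^{2}$)
$\left(l{\left(7 \right)} \left(-2\right) + t{\left(-6,11 \right)}\right)^{2} = \left(\left(-5\right) \left(-2\right) + 11 \left(1 + 11\right)\right)^{2} = \left(10 + 11 \cdot 12\right)^{2} = \left(10 + 132\right)^{2} = 142^{2} = 20164$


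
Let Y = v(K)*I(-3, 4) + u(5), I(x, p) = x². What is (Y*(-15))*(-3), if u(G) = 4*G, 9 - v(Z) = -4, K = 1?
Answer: 6165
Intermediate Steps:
v(Z) = 13 (v(Z) = 9 - 1*(-4) = 9 + 4 = 13)
Y = 137 (Y = 13*(-3)² + 4*5 = 13*9 + 20 = 117 + 20 = 137)
(Y*(-15))*(-3) = (137*(-15))*(-3) = -2055*(-3) = 6165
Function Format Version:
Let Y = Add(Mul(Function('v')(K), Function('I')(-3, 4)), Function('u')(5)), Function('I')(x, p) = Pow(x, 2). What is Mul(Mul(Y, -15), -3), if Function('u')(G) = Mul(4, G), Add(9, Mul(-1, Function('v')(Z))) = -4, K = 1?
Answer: 6165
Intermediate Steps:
Function('v')(Z) = 13 (Function('v')(Z) = Add(9, Mul(-1, -4)) = Add(9, 4) = 13)
Y = 137 (Y = Add(Mul(13, Pow(-3, 2)), Mul(4, 5)) = Add(Mul(13, 9), 20) = Add(117, 20) = 137)
Mul(Mul(Y, -15), -3) = Mul(Mul(137, -15), -3) = Mul(-2055, -3) = 6165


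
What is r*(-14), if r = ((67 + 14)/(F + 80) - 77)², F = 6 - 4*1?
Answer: -271952023/3362 ≈ -80890.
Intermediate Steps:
F = 2 (F = 6 - 4 = 2)
r = 38850289/6724 (r = ((67 + 14)/(2 + 80) - 77)² = (81/82 - 77)² = (-6233/82)² = 38850289/6724 ≈ 5777.9)
r*(-14) = (38850289/6724)*(-14) = -271952023/3362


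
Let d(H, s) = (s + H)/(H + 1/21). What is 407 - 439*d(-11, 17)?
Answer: 74462/115 ≈ 647.50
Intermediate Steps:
d(H, s) = (H + s)/(1/21 + H) (d(H, s) = (H + s)/(H + 1/21) = (H + s)/(1/21 + H))
407 - 439*d(-11, 17) = 407 - 9219*(-11 + 17)/(1 + 21*(-11)) = 407 - 9219*6/(1 - 231) = 407 - 9219*6/(-230) = 407 - 9219*(-1)*6/230 = 407 - 439*(-63/115) = 407 + 27657/115 = 74462/115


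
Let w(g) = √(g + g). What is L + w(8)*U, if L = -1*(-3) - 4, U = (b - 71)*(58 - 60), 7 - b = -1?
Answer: 503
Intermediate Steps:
b = 8 (b = 7 - 1*(-1) = 7 + 1 = 8)
U = 126 (U = (8 - 71)*(58 - 60) = -63*(-2) = 126)
w(g) = √2*√g (w(g) = √(2*g) = √2*√g)
L = -1 (L = 3 - 4 = -1)
L + w(8)*U = -1 + (√2*√8)*126 = -1 + (√2*(2*√2))*126 = -1 + 4*126 = -1 + 504 = 503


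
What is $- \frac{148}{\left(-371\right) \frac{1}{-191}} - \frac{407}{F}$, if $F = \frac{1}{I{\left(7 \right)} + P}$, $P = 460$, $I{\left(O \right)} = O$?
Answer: $- \frac{70543867}{371} \approx -1.9015 \cdot 10^{5}$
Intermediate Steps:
$F = \frac{1}{467}$ ($F = \frac{1}{7 + 460} = \frac{1}{467} \approx 0.0021413$)
$- \frac{148}{\left(-371\right) \frac{1}{-191}} - \frac{407}{F} = - \frac{148}{\left(-371\right) \frac{1}{-191}} - 407 \frac{1}{\frac{1}{467}} = - \frac{148}{\left(-371\right) \left(- \frac{1}{191}\right)} - 190069 = - \frac{148}{\frac{371}{191}} - 190069 = \left(-148\right) \frac{191}{371} - 190069 = - \frac{28268}{371} - 190069 = - \frac{70543867}{371}$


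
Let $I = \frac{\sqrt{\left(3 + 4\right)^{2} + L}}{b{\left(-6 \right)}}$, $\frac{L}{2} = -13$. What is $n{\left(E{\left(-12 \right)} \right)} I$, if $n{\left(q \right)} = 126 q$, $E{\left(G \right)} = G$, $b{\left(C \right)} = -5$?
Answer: $\frac{1512 \sqrt{23}}{5} \approx 1450.3$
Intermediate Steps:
$L = -26$ ($L = 2 \left(-13\right) = -26$)
$I = - \frac{\sqrt{23}}{5}$ ($I = \frac{\sqrt{\left(3 + 4\right)^{2} - 26}}{-5} = \sqrt{7^{2} - 26} \left(- \frac{1}{5}\right) = \sqrt{49 - 26} \left(- \frac{1}{5}\right) = \sqrt{23} \left(- \frac{1}{5}\right) = - \frac{\sqrt{23}}{5} \approx -0.95917$)
$n{\left(E{\left(-12 \right)} \right)} I = 126 \left(-12\right) \left(- \frac{\sqrt{23}}{5}\right) = - 1512 \left(- \frac{\sqrt{23}}{5}\right) = \frac{1512 \sqrt{23}}{5}$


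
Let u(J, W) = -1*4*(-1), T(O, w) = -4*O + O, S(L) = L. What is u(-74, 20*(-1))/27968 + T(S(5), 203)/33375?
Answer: -4767/15557200 ≈ -0.00030642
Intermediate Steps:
T(O, w) = -3*O
u(J, W) = 4 (u(J, W) = -4*(-1) = 4)
u(-74, 20*(-1))/27968 + T(S(5), 203)/33375 = 4/27968 - 3*5/33375 = 4*(1/27968) - 15*1/33375 = 1/6992 - 1/2225 = -4767/15557200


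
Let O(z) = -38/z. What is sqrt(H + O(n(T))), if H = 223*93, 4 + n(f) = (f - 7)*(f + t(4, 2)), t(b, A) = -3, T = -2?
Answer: sqrt(34860701)/41 ≈ 144.01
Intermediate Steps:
n(f) = -4 + (-7 + f)*(-3 + f) (n(f) = -4 + (f - 7)*(f - 3) = -4 + (-7 + f)*(-3 + f))
H = 20739
sqrt(H + O(n(T))) = sqrt(20739 - 38/(17 + (-2)**2 - 10*(-2))) = sqrt(20739 - 38/(17 + 4 + 20)) = sqrt(20739 - 38/41) = sqrt(850261/41) = sqrt(34860701)/41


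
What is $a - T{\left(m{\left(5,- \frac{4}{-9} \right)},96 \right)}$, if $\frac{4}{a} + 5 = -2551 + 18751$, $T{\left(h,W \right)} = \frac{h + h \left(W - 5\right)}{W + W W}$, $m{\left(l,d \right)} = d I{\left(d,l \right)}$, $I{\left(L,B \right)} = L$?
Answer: $- \frac{650686}{381732345} \approx -0.0017046$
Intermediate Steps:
$m{\left(l,d \right)} = d^{2}$ ($m{\left(l,d \right)} = d d = d^{2}$)
$T{\left(h,W \right)} = \frac{h + h \left(-5 + W\right)}{W + W^{2}}$
$a = \frac{4}{16195}$ ($a = \frac{4}{-5 + \left(-2551 + 18751\right)} = \frac{4}{-5 + 16200} = \frac{4}{16195} \approx 0.00024699$)
$a - T{\left(m{\left(5,- \frac{4}{-9} \right)},96 \right)} = \frac{4}{16195} - \frac{\left(- \frac{4}{-9}\right)^{2} \left(-4 + 96\right)}{96 \left(1 + 96\right)} = \frac{4}{16195} - \left(\left(-4\right) \left(- \frac{1}{9}\right)\right)^{2} \cdot \frac{1}{96} \cdot \frac{1}{97} \cdot 92 = \frac{4}{16195} - \left(\frac{4}{9}\right)^{2} \cdot \frac{1}{96} \cdot \frac{1}{97} \cdot 92 = \frac{4}{16195} - \frac{16}{81} \cdot \frac{1}{96} \cdot \frac{1}{97} \cdot 92 = \frac{4}{16195} - \frac{46}{23571} = - \frac{650686}{381732345}$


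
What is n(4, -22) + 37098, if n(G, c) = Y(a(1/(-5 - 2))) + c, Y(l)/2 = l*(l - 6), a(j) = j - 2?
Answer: 1818434/49 ≈ 37111.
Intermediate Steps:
a(j) = -2 + j
Y(l) = 2*l*(-6 + l) (Y(l) = 2*(l*(l - 6)) = 2*(l*(-6 + l)) = 2*l*(-6 + l))
n(G, c) = 1710/49 + c (n(G, c) = 2*(-2 + 1/(-5 - 2))*(-6 + (-2 + 1/(-5 - 2))) + c = 2*(-2 + 1/(-7))*(-6 + (-2 + 1/(-7))) + c = 2*(-2 - 1/7)*(-6 + (-2 - 1/7)) + c = 2*(-15/7)*(-6 - 15/7) + c = 2*(-15/7)*(-57/7) + c = 1710/49 + c)
n(4, -22) + 37098 = (1710/49 - 22) + 37098 = 632/49 + 37098 = 1818434/49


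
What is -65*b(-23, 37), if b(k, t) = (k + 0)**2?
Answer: -34385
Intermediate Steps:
b(k, t) = k**2
-65*b(-23, 37) = -65*(-23)**2 = -65*529 = -34385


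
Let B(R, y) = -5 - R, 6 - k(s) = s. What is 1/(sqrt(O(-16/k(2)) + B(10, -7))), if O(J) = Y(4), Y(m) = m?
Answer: -I*sqrt(11)/11 ≈ -0.30151*I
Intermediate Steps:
k(s) = 6 - s
O(J) = 4
1/(sqrt(O(-16/k(2)) + B(10, -7))) = 1/(sqrt(4 + (-5 - 1*10))) = 1/(sqrt(4 + (-5 - 10))) = 1/(sqrt(4 - 15)) = 1/(sqrt(-11)) = 1/(I*sqrt(11)) = -I*sqrt(11)/11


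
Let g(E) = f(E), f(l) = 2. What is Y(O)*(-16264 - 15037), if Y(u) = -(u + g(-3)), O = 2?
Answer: 125204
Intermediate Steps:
g(E) = 2
Y(u) = -2 - u (Y(u) = -(u + 2) = -(2 + u) = -2 - u)
Y(O)*(-16264 - 15037) = (-2 - 1*2)*(-16264 - 15037) = (-2 - 2)*(-31301) = -4*(-31301) = 125204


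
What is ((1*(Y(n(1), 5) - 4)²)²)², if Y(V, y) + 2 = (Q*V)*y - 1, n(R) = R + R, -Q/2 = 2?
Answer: 23811286661761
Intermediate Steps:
Q = -4 (Q = -2*2 = -4)
n(R) = 2*R
Y(V, y) = -3 - 4*V*y (Y(V, y) = -2 + ((-4*V)*y - 1) = -2 + (-4*V*y - 1) = -2 + (-1 - 4*V*y) = -3 - 4*V*y)
((1*(Y(n(1), 5) - 4)²)²)² = ((1*((-3 - 4*2*1*5) - 4)²)²)² = ((1*((-3 - 4*2*5) - 4)²)²)² = ((1*((-3 - 40) - 4)²)²)² = ((1*(-43 - 4)²)²)² = ((1*(-47)²)²)² = ((1*2209)²)² = (2209²)² = 4879681² = 23811286661761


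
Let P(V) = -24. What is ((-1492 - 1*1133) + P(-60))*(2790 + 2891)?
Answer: -15048969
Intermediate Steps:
((-1492 - 1*1133) + P(-60))*(2790 + 2891) = ((-1492 - 1*1133) - 24)*(2790 + 2891) = ((-1492 - 1133) - 24)*5681 = (-2625 - 24)*5681 = -2649*5681 = -15048969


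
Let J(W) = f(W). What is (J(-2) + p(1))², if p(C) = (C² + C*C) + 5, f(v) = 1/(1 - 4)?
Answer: 400/9 ≈ 44.444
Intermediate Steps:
f(v) = -⅓ (f(v) = 1/(-3) = -⅓)
p(C) = 5 + 2*C² (p(C) = (C² + C²) + 5 = 2*C² + 5 = 5 + 2*C²)
J(W) = -⅓
(J(-2) + p(1))² = (-⅓ + (5 + 2*1²))² = (-⅓ + (5 + 2*1))² = (-⅓ + (5 + 2))² = (-⅓ + 7)² = (20/3)² = 400/9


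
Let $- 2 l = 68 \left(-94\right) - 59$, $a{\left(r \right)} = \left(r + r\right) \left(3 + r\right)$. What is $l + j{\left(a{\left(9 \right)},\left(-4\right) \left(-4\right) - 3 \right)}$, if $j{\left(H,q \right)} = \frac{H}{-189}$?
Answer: $\frac{45141}{14} \approx 3224.4$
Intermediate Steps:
$a{\left(r \right)} = 2 r \left(3 + r\right)$
$j{\left(H,q \right)} = - \frac{H}{189}$ ($j{\left(H,q \right)} = H \left(- \frac{1}{189}\right) = - \frac{H}{189}$)
$l = \frac{6451}{2}$ ($l = - \frac{68 \left(-94\right) - 59}{2} = - \frac{-6392 - 59}{2} = \left(- \frac{1}{2}\right) \left(-6451\right) = \frac{6451}{2} \approx 3225.5$)
$l + j{\left(a{\left(9 \right)},\left(-4\right) \left(-4\right) - 3 \right)} = \frac{6451}{2} - \frac{2 \cdot 9 \left(3 + 9\right)}{189} = \frac{6451}{2} - \frac{2 \cdot 9 \cdot 12}{189} = \frac{6451}{2} - \frac{8}{7} = \frac{45141}{14}$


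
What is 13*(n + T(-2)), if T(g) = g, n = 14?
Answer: 156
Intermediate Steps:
13*(n + T(-2)) = 13*(14 - 2) = 13*12 = 156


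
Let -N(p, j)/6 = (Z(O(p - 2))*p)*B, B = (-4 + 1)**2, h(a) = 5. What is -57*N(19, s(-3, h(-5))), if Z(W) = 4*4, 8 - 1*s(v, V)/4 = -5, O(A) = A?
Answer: 935712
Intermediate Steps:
s(v, V) = 52 (s(v, V) = 32 - 4*(-5) = 32 + 20 = 52)
Z(W) = 16
B = 9 (B = (-3)**2 = 9)
N(p, j) = -864*p (N(p, j) = -6*16*p*9 = -864*p)
-57*N(19, s(-3, h(-5))) = -(-49248)*19 = -57*(-16416) = 935712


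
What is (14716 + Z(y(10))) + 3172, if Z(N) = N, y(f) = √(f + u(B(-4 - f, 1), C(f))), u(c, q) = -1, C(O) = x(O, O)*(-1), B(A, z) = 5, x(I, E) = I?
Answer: 17891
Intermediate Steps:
C(O) = -O (C(O) = O*(-1) = -O)
y(f) = √(-1 + f) (y(f) = √(f - 1) = √(-1 + f))
(14716 + Z(y(10))) + 3172 = (14716 + √(-1 + 10)) + 3172 = (14716 + √9) + 3172 = (14716 + 3) + 3172 = 14719 + 3172 = 17891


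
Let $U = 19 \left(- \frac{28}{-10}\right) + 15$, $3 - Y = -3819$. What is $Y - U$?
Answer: $\frac{18769}{5} \approx 3753.8$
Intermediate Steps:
$Y = 3822$ ($Y = 3 - -3819 = 3 + 3819 = 3822$)
$U = \frac{341}{5}$ ($U = 19 \left(\left(-28\right) \left(- \frac{1}{10}\right)\right) + 15 = 19 \cdot \frac{14}{5} + 15 = \frac{266}{5} + 15 = \frac{341}{5} \approx 68.2$)
$Y - U = 3822 - \frac{341}{5} = \frac{18769}{5}$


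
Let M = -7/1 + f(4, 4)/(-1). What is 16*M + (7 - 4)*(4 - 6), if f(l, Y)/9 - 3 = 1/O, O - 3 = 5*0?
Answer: -598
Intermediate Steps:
O = 3 (O = 3 + 5*0 = 3 + 0 = 3)
f(l, Y) = 30 (f(l, Y) = 27 + 9/3 = 27 + 9*(⅓) = 27 + 3 = 30)
M = -37 (M = -7/1 + 30/(-1) = -7*1 + 30*(-1) = -7 - 30 = -37)
16*M + (7 - 4)*(4 - 6) = 16*(-37) + (7 - 4)*(4 - 6) = -592 + 3*(-2) = -592 - 6 = -598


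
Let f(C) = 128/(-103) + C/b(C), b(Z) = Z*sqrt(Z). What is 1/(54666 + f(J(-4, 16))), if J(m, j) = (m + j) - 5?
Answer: 4059568870/221915346935691 - 10609*sqrt(7)/221915346935691 ≈ 1.8293e-5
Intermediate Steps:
J(m, j) = -5 + j + m (J(m, j) = (j + m) - 5 = -5 + j + m)
b(Z) = Z**(3/2)
f(C) = -128/103 + 1/sqrt(C) (f(C) = 128/(-103) + C/(C**(3/2)) = 128*(-1/103) + C/C**(3/2) = -128/103 + 1/sqrt(C))
1/(54666 + f(J(-4, 16))) = 1/(54666 + (-128/103 + 1/sqrt(-5 + 16 - 4))) = 1/(54666 + (-128/103 + 1/sqrt(7))) = 1/(54666 + (-128/103 + sqrt(7)/7)) = 1/(5630470/103 + sqrt(7)/7)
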